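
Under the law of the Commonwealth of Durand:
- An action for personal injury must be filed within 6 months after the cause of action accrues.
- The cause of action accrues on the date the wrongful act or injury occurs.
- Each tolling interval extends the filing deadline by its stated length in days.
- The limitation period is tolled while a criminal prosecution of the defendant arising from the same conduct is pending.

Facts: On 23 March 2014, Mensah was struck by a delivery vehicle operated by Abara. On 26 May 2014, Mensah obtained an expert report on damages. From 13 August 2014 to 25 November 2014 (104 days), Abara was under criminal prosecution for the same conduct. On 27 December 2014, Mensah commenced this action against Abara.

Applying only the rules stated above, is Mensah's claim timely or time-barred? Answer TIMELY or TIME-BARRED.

TIMELY

The limitation period began to run on 23 March 2014.
6 months from 23 March 2014 is 23 September 2014.
The pending criminal prosecution from 13 August 2014 to 25 November 2014 tolled the period for 104 days, extending the deadline to 5 January 2015.
The other events in the timeline have no effect on the limitation period under the stated rules.
Mensah filed on 27 December 2014, before the 5 January 2015 deadline, so the action is timely.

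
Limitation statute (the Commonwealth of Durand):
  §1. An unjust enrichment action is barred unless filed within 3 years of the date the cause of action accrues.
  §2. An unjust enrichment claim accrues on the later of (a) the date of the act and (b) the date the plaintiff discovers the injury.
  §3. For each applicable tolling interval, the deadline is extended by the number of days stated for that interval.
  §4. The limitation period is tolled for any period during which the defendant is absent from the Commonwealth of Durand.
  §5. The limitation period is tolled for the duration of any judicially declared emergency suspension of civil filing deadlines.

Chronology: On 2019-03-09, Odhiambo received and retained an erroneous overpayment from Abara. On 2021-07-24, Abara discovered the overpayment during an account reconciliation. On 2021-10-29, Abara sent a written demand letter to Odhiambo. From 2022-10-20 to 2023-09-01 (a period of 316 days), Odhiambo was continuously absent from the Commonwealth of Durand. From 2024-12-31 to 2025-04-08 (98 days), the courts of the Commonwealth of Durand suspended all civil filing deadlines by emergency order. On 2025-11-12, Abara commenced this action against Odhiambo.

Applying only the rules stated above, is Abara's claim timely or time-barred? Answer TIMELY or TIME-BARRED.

TIME-BARRED

The claim accrued on 2021-07-24 — the later of the 2019-03-09 act and the 2021-07-24 discovery.
3 years from 2021-07-24 is 2024-07-24.
Because the defendant's absence from the jurisdiction ran from 2022-10-20 to 2023-09-01, the deadline is extended by 316 days to 2025-06-05.
The emergency suspension of filing deadlines from 2024-12-31 to 2025-04-08 tolled the period for 98 days, extending the deadline to 2025-09-11.
The other events in the timeline have no effect on the limitation period under the stated rules.
The 2025-11-12 filing falls after the 2025-09-11 deadline; the claim is time-barred.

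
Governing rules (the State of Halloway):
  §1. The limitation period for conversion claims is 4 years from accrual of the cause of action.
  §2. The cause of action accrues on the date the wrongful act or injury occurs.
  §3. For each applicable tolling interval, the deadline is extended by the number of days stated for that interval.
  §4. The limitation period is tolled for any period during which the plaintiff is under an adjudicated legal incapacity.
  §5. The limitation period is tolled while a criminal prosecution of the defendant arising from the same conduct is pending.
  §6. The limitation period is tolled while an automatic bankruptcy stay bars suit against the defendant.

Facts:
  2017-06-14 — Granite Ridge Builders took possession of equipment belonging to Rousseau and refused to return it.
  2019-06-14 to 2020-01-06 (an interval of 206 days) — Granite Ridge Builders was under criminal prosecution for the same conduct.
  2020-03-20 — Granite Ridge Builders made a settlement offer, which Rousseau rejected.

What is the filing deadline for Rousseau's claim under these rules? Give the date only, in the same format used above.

2022-01-06

The cause of action accrued on 2017-06-14, the date of the act.
The untolled deadline — 4 years after 2017-06-14 — is 2021-06-14.
The period was tolled for 206 days by the pending criminal prosecution (2019-06-14 to 2020-01-06), pushing the deadline to 2022-01-06.
None of the other events listed affects the running of the period under the stated rules.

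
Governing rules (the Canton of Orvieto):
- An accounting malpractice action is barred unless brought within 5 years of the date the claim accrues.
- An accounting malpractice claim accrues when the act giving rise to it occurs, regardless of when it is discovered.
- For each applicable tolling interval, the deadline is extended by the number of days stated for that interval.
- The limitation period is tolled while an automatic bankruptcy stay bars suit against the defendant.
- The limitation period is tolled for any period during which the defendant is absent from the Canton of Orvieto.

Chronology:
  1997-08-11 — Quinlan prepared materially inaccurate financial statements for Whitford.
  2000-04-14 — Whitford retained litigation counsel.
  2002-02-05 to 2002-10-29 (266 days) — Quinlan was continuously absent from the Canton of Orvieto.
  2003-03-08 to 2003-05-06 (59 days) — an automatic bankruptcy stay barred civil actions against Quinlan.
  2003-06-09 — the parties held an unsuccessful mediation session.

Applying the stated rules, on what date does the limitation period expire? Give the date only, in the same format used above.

2003-07-02

The claim accrued on 1997-08-11, the date of the act.
5 years from 1997-08-11 is 2002-08-11.
The defendant's absence from the jurisdiction from 2002-02-05 to 2002-10-29 tolled the period for 266 days, extending the deadline to 2003-05-04.
The period was tolled for 59 days by the automatic bankruptcy stay (2003-03-08 to 2003-05-06), pushing the deadline to 2003-07-02.
The other events in the timeline have no effect on the limitation period under the stated rules.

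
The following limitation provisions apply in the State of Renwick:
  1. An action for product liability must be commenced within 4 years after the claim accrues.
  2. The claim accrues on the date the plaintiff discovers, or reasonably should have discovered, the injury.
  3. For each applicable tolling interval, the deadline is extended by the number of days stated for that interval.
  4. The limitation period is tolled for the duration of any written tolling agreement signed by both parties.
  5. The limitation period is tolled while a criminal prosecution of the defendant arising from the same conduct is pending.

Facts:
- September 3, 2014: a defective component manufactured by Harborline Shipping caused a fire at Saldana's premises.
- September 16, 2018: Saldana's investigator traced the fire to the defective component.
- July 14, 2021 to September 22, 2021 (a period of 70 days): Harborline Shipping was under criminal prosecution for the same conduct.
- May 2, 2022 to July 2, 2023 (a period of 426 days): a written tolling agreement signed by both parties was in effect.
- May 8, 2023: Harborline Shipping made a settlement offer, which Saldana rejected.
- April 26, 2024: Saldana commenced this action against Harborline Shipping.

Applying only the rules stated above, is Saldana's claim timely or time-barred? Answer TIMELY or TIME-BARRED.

Accrual is tied to discovery, so the period began on September 16, 2018 rather than on September 3, 2014 when the act occurred.
The untolled deadline — 4 years after September 16, 2018 — is September 16, 2022.
The pending criminal prosecution from July 14, 2021 to September 22, 2021 tolled the period for 70 days, extending the deadline to November 25, 2022.
The period was tolled for 426 days by the written tolling agreement (May 2, 2022 to July 2, 2023), pushing the deadline to January 25, 2024.
None of the other events listed affects the running of the period under the stated rules.
Filing on April 26, 2024 missed the January 25, 2024 deadline — the action is time-barred.

TIME-BARRED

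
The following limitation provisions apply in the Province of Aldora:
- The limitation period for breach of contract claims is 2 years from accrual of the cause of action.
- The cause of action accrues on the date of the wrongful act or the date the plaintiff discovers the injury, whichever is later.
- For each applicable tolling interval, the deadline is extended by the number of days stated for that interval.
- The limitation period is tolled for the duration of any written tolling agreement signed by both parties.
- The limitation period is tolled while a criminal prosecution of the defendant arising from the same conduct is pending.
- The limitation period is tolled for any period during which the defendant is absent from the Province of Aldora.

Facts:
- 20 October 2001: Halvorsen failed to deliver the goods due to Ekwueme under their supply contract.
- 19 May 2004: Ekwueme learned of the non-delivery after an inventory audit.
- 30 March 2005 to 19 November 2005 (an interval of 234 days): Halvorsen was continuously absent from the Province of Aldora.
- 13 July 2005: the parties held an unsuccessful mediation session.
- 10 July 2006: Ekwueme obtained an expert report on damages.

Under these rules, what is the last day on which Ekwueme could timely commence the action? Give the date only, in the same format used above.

The claim accrued on 19 May 2004 — the later of the 20 October 2001 act and the 19 May 2004 discovery.
2 years from 19 May 2004 is 19 May 2006.
Because the defendant's absence from the jurisdiction ran from 30 March 2005 to 19 November 2005, the deadline is extended by 234 days to 8 January 2007.
The other events in the timeline have no effect on the limitation period under the stated rules.

8 January 2007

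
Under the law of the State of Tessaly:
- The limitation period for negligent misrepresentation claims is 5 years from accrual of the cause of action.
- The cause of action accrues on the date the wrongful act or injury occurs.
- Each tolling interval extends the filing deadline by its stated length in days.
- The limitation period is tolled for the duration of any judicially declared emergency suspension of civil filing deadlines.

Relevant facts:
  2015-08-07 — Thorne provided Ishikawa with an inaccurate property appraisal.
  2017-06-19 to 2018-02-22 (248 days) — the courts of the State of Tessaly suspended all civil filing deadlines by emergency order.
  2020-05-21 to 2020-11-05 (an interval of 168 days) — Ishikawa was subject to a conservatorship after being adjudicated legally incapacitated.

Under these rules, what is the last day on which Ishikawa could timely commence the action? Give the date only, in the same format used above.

The claim accrued on 2015-08-07, when the wrongful act occurred.
The untolled deadline — 5 years after 2015-08-07 — is 2020-08-07.
The emergency suspension of filing deadlines from 2017-06-19 to 2018-02-22 tolled the period for 248 days, extending the deadline to 2021-04-12.
Although the plaintiff's incapacity ran from 2020-05-21 to 2020-11-05, the stated rules do not make that a tolling event, so it is disregarded.

2021-04-12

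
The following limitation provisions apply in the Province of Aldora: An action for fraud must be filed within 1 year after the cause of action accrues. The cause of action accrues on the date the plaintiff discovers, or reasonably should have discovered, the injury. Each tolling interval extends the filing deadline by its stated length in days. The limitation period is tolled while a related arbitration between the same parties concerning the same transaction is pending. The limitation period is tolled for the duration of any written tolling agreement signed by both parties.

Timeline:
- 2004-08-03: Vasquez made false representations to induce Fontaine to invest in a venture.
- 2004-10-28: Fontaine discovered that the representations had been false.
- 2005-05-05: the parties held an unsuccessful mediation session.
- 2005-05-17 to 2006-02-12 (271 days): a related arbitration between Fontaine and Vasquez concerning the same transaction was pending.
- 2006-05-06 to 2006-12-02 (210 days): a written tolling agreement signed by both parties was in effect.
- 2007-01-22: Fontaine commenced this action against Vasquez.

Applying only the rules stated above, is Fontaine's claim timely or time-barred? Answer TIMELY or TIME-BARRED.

TIMELY

Accrual is tied to discovery, so the period began on 2004-10-28 rather than on 2004-08-03 when the act occurred.
The untolled deadline — 1 year after 2004-10-28 — is 2005-10-28.
Because the pending related arbitration ran from 2005-05-17 to 2006-02-12, the deadline is extended by 271 days to 2006-07-26.
The written tolling agreement from 2006-05-06 to 2006-12-02 tolled the period for 210 days, extending the deadline to 2007-02-21.
None of the other events listed affects the running of the period under the stated rules.
Fontaine filed on 2007-01-22, before the 2007-02-21 deadline, so the action is timely.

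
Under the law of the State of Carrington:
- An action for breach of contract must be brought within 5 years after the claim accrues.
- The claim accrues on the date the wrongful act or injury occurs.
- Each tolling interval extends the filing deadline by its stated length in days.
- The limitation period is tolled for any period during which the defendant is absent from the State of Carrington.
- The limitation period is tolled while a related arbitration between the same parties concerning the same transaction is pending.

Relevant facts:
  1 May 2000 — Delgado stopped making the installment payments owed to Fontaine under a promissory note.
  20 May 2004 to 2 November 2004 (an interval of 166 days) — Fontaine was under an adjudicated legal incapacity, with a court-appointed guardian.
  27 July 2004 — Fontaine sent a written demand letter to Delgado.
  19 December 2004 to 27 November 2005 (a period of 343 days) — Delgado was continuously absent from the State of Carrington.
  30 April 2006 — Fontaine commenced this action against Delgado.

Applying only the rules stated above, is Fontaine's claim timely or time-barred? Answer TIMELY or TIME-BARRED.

TIME-BARRED

The claim accrued on 1 May 2000, when the wrongful act occurred.
Adding the 5 years base period to 1 May 2000 gives a deadline of 1 May 2005, before any tolling.
The period was tolled for 343 days by the defendant's absence from the jurisdiction (19 December 2004 to 27 November 2005), pushing the deadline to 9 April 2006.
No stated provision tolls the period for the plaintiff's incapacity, so the interval from 20 May 2004 to 2 November 2004 has no effect on the deadline.
The other events in the timeline have no effect on the limitation period under the stated rules.
The 30 April 2006 filing falls after the 9 April 2006 deadline; the claim is time-barred.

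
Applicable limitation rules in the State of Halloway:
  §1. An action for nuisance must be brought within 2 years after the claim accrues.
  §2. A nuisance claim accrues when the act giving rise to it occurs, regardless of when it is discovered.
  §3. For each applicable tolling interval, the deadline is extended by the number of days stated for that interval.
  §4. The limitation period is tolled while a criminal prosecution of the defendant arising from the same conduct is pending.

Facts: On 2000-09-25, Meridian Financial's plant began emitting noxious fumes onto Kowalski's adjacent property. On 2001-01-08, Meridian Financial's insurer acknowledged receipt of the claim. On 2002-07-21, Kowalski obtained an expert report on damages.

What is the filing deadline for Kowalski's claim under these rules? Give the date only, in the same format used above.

The claim accrued on 2000-09-25, when the wrongful act occurred.
Adding the 2 years base period to 2000-09-25 gives a deadline of 2002-09-25, before any tolling.
The other events in the timeline have no effect on the limitation period under the stated rules.

2002-09-25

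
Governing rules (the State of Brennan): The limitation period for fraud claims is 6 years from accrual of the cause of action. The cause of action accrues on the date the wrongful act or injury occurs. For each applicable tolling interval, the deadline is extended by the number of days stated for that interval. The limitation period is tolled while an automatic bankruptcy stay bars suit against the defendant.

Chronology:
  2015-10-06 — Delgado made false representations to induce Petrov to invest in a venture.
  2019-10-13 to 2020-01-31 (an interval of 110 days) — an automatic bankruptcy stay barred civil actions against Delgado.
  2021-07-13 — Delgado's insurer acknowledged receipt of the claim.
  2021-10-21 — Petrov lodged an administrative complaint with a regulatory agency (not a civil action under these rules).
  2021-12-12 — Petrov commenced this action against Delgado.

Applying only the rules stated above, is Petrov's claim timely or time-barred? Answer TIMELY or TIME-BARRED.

TIMELY

The limitation period began to run on 2015-10-06.
6 years from 2015-10-06 is 2021-10-06.
Because the automatic bankruptcy stay ran from 2019-10-13 to 2020-01-31, the deadline is extended by 110 days to 2022-01-24.
None of the other events listed affects the running of the period under the stated rules.
Petrov filed on 2021-12-12, before the 2022-01-24 deadline, so the action is timely.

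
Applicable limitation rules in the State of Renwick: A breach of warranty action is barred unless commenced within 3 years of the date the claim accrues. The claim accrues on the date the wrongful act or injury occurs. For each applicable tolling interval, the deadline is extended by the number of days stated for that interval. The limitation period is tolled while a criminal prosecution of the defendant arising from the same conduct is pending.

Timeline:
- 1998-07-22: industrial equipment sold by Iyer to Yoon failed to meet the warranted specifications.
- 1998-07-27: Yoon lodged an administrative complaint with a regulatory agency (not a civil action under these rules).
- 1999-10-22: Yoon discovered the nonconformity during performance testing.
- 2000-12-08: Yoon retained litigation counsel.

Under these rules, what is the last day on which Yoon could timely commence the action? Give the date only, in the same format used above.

2001-07-22

The claim accrued on 1998-07-22, when the wrongful act occurred; under the stated occurrence rule the 1999-10-22 discovery does not delay accrual.
3 years from 1998-07-22 is 2001-07-22.
The other events in the timeline have no effect on the limitation period under the stated rules.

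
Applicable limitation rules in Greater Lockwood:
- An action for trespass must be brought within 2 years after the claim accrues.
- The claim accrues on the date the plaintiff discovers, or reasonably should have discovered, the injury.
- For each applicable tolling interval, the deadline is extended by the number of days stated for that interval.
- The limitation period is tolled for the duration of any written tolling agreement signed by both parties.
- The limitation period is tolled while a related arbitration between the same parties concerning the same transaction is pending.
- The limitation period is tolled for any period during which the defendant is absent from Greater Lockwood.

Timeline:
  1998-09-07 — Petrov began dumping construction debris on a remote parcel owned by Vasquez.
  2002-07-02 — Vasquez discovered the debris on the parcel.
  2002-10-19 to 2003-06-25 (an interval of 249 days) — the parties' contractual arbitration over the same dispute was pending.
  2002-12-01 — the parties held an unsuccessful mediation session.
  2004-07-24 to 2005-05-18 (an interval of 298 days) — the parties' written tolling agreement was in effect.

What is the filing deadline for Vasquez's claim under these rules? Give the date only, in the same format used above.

2005-12-31

The claim did not accrue until Vasquez discovered the injury on 2002-07-02; the 1998-09-07 act date does not start the clock under the stated rule.
Adding the 2 years base period to 2002-07-02 gives a deadline of 2004-07-02, before any tolling.
Because the pending related arbitration ran from 2002-10-19 to 2003-06-25, the deadline is extended by 249 days to 2005-03-08.
The written tolling agreement from 2004-07-24 to 2005-05-18 tolled the period for 298 days, extending the deadline to 2005-12-31.
The other events in the timeline have no effect on the limitation period under the stated rules.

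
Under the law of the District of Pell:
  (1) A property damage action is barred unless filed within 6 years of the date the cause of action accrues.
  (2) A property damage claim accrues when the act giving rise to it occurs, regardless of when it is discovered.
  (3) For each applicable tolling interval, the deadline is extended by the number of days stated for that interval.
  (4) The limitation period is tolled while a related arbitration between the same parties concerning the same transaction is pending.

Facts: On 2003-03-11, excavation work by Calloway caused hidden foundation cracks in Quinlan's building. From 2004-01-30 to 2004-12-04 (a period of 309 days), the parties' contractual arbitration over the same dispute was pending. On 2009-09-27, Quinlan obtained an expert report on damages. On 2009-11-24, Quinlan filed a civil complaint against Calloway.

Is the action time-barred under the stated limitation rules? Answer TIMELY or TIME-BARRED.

The claim accrued on 2003-03-11, when the wrongful act occurred.
Adding the 6 years base period to 2003-03-11 gives a deadline of 2009-03-11, before any tolling.
The pending related arbitration from 2004-01-30 to 2004-12-04 tolled the period for 309 days, extending the deadline to 2010-01-14.
The other events in the timeline have no effect on the limitation period under the stated rules.
The 2009-11-24 filing precedes the 2010-01-14 deadline; the claim is timely.

TIMELY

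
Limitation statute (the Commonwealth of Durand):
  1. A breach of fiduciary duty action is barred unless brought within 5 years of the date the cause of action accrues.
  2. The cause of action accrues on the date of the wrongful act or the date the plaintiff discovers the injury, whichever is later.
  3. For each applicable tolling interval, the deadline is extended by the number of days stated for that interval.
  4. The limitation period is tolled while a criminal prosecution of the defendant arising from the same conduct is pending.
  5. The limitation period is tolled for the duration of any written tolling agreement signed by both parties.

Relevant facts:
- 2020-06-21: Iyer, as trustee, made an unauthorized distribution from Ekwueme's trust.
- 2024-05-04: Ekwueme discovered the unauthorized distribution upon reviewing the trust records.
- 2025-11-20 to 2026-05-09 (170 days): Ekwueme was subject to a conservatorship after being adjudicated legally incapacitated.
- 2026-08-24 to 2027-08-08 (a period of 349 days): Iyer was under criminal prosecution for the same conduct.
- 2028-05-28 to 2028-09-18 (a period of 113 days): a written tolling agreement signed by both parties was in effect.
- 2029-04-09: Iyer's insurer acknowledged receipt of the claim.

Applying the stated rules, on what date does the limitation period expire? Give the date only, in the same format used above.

2030-08-09

The claim accrued on 2024-05-04 — the later of the 2020-06-21 act and the 2024-05-04 discovery.
Adding the 5 years base period to 2024-05-04 gives a deadline of 2029-05-04, before any tolling.
The pending criminal prosecution from 2026-08-24 to 2027-08-08 tolled the period for 349 days, extending the deadline to 2030-04-18.
The written tolling agreement from 2028-05-28 to 2028-09-18 tolled the period for 113 days, extending the deadline to 2030-08-09.
Although the plaintiff's incapacity ran from 2025-11-20 to 2026-05-09, the stated rules do not make that a tolling event, so it is disregarded.
None of the other events listed affects the running of the period under the stated rules.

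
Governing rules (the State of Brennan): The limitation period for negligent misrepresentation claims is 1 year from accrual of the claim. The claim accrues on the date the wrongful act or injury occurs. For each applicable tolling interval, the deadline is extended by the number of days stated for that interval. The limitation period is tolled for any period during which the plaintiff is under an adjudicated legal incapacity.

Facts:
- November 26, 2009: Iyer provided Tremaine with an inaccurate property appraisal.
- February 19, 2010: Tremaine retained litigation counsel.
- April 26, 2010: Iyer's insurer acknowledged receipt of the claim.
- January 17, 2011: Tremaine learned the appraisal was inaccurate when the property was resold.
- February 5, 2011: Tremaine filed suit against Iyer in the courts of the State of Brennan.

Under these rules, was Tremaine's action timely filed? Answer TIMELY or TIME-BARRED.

The claim accrued on November 26, 2009, when the wrongful act occurred; under the stated occurrence rule the January 17, 2011 discovery does not delay accrual.
Adding the 1 year base period to November 26, 2009 gives a deadline of November 26, 2010, before any tolling.
The other events in the timeline have no effect on the limitation period under the stated rules.
Filing on February 5, 2011 missed the November 26, 2010 deadline — the action is time-barred.

TIME-BARRED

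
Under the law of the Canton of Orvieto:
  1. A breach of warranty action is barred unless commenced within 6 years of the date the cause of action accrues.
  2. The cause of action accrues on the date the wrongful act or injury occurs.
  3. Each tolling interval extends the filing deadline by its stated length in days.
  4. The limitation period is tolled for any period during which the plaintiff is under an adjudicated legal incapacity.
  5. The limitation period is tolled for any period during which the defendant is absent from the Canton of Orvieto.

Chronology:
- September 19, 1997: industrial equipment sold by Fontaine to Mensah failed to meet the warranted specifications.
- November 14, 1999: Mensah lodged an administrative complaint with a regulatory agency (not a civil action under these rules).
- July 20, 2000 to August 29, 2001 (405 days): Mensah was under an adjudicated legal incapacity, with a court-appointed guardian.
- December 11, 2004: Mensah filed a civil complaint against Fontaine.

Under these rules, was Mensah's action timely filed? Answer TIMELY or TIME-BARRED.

The cause of action accrued on September 19, 1997, the date of the act.
Adding the 6 years base period to September 19, 1997 gives a deadline of September 19, 2003, before any tolling.
The period was tolled for 405 days by the plaintiff's legal incapacity (July 20, 2000 to August 29, 2001), pushing the deadline to October 28, 2004.
None of the other events listed affects the running of the period under the stated rules.
The December 11, 2004 filing falls after the October 28, 2004 deadline; the claim is time-barred.

TIME-BARRED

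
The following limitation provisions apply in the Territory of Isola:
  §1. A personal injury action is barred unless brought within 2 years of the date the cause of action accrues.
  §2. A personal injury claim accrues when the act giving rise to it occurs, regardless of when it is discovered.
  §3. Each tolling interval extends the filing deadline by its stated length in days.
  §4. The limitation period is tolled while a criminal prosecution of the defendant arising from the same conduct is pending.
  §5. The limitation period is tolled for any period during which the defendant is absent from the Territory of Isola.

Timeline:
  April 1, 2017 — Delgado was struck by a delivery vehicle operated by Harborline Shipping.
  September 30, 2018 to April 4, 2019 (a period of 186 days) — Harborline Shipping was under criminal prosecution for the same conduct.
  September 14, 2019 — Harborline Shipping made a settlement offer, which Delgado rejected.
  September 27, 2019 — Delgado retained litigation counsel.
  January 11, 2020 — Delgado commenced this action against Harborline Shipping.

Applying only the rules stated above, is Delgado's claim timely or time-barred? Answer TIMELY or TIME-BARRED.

TIME-BARRED

The claim accrued on April 1, 2017, when the wrongful act occurred.
2 years from April 1, 2017 is April 1, 2019.
Because the pending criminal prosecution ran from September 30, 2018 to April 4, 2019, the deadline is extended by 186 days to October 4, 2019.
None of the other events listed affects the running of the period under the stated rules.
The January 11, 2020 filing falls after the October 4, 2019 deadline; the claim is time-barred.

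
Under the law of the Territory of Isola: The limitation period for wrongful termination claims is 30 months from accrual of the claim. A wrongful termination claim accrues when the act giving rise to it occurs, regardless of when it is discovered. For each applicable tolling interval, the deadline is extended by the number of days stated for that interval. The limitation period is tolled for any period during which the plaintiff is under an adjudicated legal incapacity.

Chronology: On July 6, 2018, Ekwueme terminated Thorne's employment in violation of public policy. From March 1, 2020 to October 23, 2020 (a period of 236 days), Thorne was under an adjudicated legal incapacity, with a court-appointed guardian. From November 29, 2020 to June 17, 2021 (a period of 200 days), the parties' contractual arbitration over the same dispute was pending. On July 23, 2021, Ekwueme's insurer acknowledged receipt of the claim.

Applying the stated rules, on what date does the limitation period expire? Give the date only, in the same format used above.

The claim accrued on July 6, 2018, when the wrongful act occurred.
Adding the 30 months base period to July 6, 2018 gives a deadline of January 6, 2021, before any tolling.
The period was tolled for 236 days by the plaintiff's legal incapacity (March 1, 2020 to October 23, 2020), pushing the deadline to August 30, 2021.
No stated provision tolls the period for a pending arbitration, so the interval from November 29, 2020 to June 17, 2021 has no effect on the deadline.
Nothing else in the chronology tolls or restarts the period.

August 30, 2021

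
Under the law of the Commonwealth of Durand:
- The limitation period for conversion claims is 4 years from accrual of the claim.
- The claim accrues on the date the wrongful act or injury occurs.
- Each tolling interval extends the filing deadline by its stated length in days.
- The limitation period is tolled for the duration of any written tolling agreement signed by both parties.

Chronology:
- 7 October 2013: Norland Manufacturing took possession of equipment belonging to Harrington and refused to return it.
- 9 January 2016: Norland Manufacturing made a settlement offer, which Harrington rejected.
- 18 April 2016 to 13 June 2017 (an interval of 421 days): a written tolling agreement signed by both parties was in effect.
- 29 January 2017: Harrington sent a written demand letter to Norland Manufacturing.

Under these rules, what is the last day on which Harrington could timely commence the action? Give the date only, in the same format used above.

The claim accrued on 7 October 2013, the date of the act.
4 years from 7 October 2013 is 7 October 2017.
The period was tolled for 421 days by the written tolling agreement (18 April 2016 to 13 June 2017), pushing the deadline to 2 December 2018.
The other events in the timeline have no effect on the limitation period under the stated rules.

2 December 2018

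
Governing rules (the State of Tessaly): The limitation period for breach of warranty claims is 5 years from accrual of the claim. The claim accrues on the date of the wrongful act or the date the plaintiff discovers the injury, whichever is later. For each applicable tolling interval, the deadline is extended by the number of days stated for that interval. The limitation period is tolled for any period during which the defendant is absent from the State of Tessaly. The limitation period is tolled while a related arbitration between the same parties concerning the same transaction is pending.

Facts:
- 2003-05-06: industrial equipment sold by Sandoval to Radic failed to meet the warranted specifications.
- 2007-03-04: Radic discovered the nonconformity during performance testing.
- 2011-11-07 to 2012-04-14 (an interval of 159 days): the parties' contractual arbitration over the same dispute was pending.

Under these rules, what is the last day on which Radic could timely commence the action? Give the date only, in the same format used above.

2012-08-10

Taking the later of the act (2003-05-06) and discovery (2007-03-04), the claim accrued on 2007-03-04.
5 years from 2007-03-04 is 2012-03-04.
The period was tolled for 159 days by the pending related arbitration (2011-11-07 to 2012-04-14), pushing the deadline to 2012-08-10.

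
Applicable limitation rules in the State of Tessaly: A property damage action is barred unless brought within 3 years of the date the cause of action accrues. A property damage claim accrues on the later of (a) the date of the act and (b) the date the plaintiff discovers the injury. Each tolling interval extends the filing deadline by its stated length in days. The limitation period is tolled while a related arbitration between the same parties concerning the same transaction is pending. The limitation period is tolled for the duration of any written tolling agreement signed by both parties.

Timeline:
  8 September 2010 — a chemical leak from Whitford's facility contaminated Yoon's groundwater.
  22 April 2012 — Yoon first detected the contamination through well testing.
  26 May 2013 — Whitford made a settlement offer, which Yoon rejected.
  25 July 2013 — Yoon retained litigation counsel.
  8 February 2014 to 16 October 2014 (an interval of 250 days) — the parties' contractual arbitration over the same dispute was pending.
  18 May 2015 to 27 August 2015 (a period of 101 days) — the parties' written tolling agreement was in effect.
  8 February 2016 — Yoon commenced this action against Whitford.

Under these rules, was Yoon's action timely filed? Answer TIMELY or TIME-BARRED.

Taking the later of the act (8 September 2010) and discovery (22 April 2012), the claim accrued on 22 April 2012.
3 years from 22 April 2012 is 22 April 2015.
Because the pending related arbitration ran from 8 February 2014 to 16 October 2014, the deadline is extended by 250 days to 28 December 2015.
Because the written tolling agreement ran from 18 May 2015 to 27 August 2015, the deadline is extended by 101 days to 7 April 2016.
Nothing else in the chronology tolls or restarts the period.
Filing on 8 February 2016 beat the 7 April 2016 deadline — the action is timely.

TIMELY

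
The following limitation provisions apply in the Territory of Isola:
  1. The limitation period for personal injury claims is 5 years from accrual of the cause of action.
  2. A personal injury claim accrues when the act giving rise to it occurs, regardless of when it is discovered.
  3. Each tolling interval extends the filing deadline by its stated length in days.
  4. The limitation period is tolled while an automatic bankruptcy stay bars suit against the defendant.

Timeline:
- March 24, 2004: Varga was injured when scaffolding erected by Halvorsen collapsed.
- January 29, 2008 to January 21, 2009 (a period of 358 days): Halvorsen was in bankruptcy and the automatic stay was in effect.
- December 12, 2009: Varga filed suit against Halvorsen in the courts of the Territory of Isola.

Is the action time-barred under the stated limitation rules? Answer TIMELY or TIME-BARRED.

TIMELY

The claim accrued on March 24, 2004, when the wrongful act occurred.
5 years from March 24, 2004 is March 24, 2009.
The automatic bankruptcy stay from January 29, 2008 to January 21, 2009 tolled the period for 358 days, extending the deadline to March 17, 2010.
Varga filed on December 12, 2009, before the March 17, 2010 deadline, so the action is timely.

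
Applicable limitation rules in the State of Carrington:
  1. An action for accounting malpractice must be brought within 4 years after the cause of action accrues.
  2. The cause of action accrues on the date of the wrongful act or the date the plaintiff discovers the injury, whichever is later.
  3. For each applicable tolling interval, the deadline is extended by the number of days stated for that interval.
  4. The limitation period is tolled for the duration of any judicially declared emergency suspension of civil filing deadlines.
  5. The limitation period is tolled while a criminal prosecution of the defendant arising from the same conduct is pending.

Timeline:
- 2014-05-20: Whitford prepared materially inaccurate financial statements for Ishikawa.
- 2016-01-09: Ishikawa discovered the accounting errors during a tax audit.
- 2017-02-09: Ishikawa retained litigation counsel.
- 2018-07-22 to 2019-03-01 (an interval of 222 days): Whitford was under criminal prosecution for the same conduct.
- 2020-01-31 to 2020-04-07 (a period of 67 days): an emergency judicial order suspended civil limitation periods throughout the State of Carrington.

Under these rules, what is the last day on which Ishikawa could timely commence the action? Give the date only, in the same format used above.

2020-10-24

Because discovery on 2016-01-09 post-dates the 2014-05-20 act, accrual under the later-of rule falls on 2016-01-09.
4 years from 2016-01-09 is 2020-01-09.
The period was tolled for 222 days by the pending criminal prosecution (2018-07-22 to 2019-03-01), pushing the deadline to 2020-08-18.
Because the emergency suspension of filing deadlines ran from 2020-01-31 to 2020-04-07, the deadline is extended by 67 days to 2020-10-24.
None of the other events listed affects the running of the period under the stated rules.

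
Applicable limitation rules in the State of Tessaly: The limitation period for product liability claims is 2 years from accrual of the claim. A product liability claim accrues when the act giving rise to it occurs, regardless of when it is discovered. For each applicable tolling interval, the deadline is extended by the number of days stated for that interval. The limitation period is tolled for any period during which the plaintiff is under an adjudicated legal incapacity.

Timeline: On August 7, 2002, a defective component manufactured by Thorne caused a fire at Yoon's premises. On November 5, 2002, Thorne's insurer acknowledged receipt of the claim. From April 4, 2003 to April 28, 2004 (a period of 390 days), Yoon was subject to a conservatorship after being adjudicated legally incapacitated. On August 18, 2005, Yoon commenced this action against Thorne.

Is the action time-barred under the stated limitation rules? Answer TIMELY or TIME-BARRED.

TIMELY

The claim accrued on August 7, 2002, the date of the act.
Adding the 2 years base period to August 7, 2002 gives a deadline of August 7, 2004, before any tolling.
The period was tolled for 390 days by the plaintiff's legal incapacity (April 4, 2003 to April 28, 2004), pushing the deadline to September 1, 2005.
The other events in the timeline have no effect on the limitation period under the stated rules.
The August 18, 2005 filing precedes the September 1, 2005 deadline; the claim is timely.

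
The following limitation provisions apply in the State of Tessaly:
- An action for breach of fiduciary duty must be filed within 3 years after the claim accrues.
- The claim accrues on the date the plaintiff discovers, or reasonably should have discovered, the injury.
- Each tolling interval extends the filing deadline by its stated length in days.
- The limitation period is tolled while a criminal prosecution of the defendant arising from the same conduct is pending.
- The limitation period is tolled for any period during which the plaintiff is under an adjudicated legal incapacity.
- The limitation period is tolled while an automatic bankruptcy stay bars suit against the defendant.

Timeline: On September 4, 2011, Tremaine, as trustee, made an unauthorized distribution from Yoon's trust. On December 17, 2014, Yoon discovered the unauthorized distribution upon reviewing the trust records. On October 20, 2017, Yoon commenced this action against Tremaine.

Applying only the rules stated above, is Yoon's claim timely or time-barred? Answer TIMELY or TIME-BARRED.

Under the discovery rule, the claim accrued on December 17, 2014, when Yoon discovered the injury — not on the September 4, 2011 date of the underlying act.
3 years from December 17, 2014 is December 17, 2017.
The October 20, 2017 filing precedes the December 17, 2017 deadline; the claim is timely.

TIMELY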